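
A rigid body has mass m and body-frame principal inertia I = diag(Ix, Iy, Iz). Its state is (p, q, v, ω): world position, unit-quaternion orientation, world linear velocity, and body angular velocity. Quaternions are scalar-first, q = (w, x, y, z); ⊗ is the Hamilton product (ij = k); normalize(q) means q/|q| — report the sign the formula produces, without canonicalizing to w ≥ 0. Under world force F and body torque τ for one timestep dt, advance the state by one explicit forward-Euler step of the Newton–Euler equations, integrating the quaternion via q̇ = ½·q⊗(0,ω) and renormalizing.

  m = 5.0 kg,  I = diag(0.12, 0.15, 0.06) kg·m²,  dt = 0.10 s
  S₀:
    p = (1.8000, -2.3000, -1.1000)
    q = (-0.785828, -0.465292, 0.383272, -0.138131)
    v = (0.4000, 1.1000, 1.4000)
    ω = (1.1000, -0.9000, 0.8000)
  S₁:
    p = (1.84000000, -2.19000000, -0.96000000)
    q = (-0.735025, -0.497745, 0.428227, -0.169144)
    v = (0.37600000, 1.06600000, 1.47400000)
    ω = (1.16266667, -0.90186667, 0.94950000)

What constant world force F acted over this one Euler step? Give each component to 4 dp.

velocity change Δv = (-0.02400000, -0.03400000, 0.07400000)
applied force F = (-1.2000, -1.7000, 3.7000)

F = (-1.2000, -1.7000, 3.7000)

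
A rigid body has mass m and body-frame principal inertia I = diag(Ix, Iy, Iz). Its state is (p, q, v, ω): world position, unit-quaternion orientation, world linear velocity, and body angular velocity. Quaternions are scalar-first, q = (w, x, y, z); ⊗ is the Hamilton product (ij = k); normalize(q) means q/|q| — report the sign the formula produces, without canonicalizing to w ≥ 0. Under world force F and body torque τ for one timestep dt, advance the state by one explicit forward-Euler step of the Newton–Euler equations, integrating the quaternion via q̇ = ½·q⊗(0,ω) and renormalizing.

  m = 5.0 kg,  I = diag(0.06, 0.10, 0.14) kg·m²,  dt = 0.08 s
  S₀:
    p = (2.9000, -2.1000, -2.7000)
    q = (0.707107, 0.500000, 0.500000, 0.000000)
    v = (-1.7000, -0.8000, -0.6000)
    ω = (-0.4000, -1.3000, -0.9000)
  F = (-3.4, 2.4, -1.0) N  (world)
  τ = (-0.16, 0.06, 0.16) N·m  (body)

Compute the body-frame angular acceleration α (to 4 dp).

ω×(Iω) gyroscopic = (0.0468, -0.0288, 0.0208)
angular accel α = (-3.4467, 0.8880, 0.9943)

α = (-3.4467, 0.8880, 0.9943)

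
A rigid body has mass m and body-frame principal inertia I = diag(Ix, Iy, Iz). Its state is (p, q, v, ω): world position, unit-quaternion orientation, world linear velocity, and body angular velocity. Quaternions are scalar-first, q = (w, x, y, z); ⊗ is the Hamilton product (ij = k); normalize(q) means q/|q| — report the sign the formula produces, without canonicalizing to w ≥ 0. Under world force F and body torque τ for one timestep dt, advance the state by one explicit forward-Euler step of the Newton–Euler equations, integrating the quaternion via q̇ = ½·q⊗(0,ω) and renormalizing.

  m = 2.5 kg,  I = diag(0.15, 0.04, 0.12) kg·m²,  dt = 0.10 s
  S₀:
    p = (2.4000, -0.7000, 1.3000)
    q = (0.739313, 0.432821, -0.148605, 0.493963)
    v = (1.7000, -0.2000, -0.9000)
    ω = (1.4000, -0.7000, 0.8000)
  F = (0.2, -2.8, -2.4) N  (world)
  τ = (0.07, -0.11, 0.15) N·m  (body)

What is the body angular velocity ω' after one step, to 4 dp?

α = I⁻¹(τ − ω×Iω) = (0.7653, -3.5900, 0.3517)
ω + α·dt = (1.4765, -1.0590, 0.8352)

ω' = (1.4765, -1.0590, 0.8352)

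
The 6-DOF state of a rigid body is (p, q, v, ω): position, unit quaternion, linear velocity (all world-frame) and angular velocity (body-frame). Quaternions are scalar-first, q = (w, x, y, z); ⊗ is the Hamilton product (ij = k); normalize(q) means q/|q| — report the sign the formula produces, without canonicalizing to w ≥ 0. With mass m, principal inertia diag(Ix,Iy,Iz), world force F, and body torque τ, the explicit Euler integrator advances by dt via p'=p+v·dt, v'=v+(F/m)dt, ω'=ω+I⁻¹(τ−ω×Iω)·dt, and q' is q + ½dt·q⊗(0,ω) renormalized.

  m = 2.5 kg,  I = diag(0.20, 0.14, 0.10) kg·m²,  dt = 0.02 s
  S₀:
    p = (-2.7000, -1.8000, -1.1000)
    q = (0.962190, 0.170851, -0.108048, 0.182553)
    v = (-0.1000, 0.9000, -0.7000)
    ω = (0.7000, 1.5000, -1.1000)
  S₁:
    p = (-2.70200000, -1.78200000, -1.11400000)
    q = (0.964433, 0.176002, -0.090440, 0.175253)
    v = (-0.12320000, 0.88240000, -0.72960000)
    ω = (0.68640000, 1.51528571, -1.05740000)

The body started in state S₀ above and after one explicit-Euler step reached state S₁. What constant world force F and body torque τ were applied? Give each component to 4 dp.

F = (-2.9000, -2.2000, -3.7000)
τ = (-0.0700, 0.0300, 0.1500)

rate change Δω = (-0.01360000, 0.01528571, 0.04260000)
ω₀×(Iω₀) = (0.0660, -0.0770, -0.0630)
applied torque τ = (-0.0700, 0.0300, 0.1500)
Δv = v₁−v₀ = (-0.02320000, -0.01760000, -0.02960000)
F = m·Δv/dt = (-2.9000, -2.2000, -3.7000)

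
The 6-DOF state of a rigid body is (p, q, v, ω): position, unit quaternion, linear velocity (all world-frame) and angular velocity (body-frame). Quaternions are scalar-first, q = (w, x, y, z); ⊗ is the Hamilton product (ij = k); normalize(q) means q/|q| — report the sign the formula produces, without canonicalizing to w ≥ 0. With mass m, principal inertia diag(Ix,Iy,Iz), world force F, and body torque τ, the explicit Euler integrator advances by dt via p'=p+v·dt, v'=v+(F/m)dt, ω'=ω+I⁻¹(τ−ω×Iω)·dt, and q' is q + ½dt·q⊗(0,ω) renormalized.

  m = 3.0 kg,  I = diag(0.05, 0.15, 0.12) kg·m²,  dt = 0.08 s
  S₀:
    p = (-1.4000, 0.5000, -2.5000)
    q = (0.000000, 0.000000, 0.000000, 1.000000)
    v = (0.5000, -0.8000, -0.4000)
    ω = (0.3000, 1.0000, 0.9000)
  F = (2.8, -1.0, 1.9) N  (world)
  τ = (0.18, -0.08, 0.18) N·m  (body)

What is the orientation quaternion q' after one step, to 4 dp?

2q̇ = q⊗(0,ω) = (-0.9000000, -1.0000000, 0.3000000, 0.0000000)
updated quaternion q' = (-0.0359, -0.0399, 0.0120, 0.9985)

q' = (-0.0359, -0.0399, 0.0120, 0.9985)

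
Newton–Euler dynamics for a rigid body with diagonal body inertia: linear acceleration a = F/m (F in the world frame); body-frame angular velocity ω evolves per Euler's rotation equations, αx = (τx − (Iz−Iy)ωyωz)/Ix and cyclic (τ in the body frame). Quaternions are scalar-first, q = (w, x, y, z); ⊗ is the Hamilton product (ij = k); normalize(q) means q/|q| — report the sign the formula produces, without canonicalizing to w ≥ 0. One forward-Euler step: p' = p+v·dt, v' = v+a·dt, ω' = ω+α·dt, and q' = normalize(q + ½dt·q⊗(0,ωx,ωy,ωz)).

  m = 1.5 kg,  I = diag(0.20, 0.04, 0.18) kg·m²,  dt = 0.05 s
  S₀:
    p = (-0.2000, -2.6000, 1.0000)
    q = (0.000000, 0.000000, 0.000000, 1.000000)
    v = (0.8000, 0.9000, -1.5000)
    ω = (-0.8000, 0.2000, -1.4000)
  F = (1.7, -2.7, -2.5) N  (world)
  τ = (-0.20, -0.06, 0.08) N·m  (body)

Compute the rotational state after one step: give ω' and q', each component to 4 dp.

precession coupling ω×(Iω) = (-0.0392, 0.0224, 0.0256)
angular accel α = (-0.8040, -2.0600, 0.3022)
ω' = ω + α·dt = (-0.8402, 0.0970, -1.3849)
Hamilton product q⊗(0,ω) = (1.4000000, -0.2000000, -0.8000000, 0.0000000)
updated quaternion q' = (0.0350, -0.0050, -0.0200, 0.9992)

ω' = (-0.8402, 0.0970, -1.3849)
q' = (0.0350, -0.0050, -0.0200, 0.9992)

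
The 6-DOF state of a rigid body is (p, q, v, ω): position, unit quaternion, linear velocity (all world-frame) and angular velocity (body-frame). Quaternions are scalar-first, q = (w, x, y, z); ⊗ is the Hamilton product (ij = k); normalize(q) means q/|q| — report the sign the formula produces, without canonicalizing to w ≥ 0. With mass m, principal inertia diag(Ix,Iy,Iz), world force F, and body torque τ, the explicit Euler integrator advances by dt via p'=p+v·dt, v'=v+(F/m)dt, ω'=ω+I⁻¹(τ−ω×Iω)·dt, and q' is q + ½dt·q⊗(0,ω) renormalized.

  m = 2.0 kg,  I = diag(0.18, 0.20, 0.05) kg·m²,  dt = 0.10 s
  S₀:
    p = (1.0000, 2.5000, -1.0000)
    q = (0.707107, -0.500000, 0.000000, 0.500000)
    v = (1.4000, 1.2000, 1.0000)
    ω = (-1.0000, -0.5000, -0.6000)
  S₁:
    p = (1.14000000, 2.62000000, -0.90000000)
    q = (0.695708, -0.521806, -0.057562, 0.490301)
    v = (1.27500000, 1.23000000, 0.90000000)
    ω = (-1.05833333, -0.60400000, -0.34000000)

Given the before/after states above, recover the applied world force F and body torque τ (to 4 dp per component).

v₁ − v₀ = (-0.12500000, 0.03000000, -0.10000000)
m·(v₁−v₀)/dt = (-2.5000, 0.6000, -2.0000)
ω₁ − ω₀ = (-0.05833333, -0.10400000, 0.26000000)
I·α + gyro = (-0.1500, -0.1300, 0.1400)

F = (-2.5000, 0.6000, -2.0000)
τ = (-0.1500, -0.1300, 0.1400)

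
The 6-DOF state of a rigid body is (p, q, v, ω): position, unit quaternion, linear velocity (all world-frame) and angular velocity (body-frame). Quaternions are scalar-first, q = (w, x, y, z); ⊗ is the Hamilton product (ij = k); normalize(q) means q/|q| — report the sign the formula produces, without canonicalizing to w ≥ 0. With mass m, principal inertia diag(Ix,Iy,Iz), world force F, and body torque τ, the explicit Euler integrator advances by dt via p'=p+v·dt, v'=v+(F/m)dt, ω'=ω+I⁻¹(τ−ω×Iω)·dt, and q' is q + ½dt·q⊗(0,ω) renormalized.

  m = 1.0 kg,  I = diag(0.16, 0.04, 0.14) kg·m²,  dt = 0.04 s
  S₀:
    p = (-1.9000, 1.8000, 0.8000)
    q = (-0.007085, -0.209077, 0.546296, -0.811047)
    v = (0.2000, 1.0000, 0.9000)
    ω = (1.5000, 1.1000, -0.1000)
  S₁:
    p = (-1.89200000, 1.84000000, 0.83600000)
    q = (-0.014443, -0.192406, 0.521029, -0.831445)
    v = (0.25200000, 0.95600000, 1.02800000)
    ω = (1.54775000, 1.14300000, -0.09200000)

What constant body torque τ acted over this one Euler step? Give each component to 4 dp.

τ = (0.1800, 0.0400, -0.1700)

ω₁ − ω₀ = (0.04775000, 0.04300000, 0.00800000)
ω₀×(Iω₀) = (-0.0110, -0.0030, -0.1980)
τ = I·(Δω/dt) + ω₀×(Iω₀) = (0.1800, 0.0400, -0.1700)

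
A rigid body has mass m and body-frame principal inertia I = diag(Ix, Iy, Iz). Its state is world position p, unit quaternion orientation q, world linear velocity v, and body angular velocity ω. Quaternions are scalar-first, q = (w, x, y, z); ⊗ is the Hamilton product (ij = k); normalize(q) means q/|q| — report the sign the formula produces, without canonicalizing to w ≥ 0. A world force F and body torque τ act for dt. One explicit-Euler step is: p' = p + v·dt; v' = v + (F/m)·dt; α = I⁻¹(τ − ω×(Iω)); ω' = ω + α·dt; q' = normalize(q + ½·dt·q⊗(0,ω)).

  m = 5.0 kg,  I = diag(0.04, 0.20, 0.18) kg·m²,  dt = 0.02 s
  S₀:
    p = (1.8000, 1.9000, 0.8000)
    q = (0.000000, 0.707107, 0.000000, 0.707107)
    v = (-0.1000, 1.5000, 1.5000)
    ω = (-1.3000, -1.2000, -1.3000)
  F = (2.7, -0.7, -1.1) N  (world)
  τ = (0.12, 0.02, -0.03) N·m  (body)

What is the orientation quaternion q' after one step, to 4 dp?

Hamilton product q⊗(0,ω) = (1.8384782, 0.8485284, 0.0000000, -0.8485284)
q' = normalize(q + ½dt·q⊗(0,ω)) = (0.0184, 0.7154, 0.0000, 0.6985)

q' = (0.0184, 0.7154, 0.0000, 0.6985)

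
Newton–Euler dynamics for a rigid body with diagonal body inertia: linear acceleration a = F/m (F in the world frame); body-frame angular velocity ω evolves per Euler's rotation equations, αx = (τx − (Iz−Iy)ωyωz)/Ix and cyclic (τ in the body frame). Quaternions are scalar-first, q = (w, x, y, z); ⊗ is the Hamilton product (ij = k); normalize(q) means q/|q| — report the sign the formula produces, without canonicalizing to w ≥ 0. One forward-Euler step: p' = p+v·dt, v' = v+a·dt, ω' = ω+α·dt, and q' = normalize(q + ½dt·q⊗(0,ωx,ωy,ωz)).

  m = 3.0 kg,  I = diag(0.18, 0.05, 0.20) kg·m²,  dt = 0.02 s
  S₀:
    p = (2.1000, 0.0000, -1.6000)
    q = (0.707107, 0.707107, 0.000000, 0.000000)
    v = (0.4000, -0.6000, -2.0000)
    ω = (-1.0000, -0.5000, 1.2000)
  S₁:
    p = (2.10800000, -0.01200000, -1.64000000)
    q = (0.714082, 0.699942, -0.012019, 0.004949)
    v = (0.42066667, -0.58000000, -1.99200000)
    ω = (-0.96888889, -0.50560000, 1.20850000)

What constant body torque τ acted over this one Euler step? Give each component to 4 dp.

ω₁ − ω₀ = (0.03111111, -0.00560000, 0.00850000)
ω₀×(Iω₀) = (-0.0900, 0.0240, -0.0650)
applied torque τ = (0.1900, 0.0100, 0.0200)

τ = (0.1900, 0.0100, 0.0200)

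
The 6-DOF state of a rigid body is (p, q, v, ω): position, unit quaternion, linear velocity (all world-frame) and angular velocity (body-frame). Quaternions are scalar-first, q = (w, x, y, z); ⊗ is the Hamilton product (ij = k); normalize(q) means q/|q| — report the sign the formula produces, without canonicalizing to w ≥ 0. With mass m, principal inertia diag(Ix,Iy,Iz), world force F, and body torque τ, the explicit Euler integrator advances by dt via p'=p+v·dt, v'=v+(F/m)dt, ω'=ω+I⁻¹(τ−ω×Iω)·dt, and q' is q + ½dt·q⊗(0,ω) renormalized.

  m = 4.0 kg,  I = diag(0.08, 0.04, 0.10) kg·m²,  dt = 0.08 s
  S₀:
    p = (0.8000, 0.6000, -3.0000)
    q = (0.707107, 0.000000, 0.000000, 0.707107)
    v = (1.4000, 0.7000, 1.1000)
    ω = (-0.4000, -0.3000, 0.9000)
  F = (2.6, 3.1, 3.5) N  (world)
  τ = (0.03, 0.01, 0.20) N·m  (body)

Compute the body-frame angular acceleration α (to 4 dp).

ω×(Iω) gyroscopic = (-0.0162, 0.0072, -0.0048)
angular accel α = (0.5775, 0.0700, 2.0480)

α = (0.5775, 0.0700, 2.0480)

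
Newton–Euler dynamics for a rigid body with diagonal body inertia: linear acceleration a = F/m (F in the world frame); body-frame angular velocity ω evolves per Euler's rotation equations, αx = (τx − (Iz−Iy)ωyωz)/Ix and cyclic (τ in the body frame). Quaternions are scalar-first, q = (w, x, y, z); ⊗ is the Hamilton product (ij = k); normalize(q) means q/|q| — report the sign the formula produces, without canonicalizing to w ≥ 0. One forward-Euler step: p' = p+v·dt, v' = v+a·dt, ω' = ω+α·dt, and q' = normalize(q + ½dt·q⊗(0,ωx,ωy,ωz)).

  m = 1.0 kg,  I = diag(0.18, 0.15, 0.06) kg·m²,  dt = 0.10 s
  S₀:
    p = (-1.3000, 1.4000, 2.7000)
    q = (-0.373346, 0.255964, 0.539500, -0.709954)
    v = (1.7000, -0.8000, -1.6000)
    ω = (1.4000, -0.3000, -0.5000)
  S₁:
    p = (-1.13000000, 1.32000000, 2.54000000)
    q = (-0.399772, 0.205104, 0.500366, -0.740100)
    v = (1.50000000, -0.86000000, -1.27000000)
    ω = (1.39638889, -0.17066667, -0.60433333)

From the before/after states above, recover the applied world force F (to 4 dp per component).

Δv = v₁−v₀ = (-0.20000000, -0.06000000, 0.33000000)
applied force F = (-2.0000, -0.6000, 3.3000)

F = (-2.0000, -0.6000, 3.3000)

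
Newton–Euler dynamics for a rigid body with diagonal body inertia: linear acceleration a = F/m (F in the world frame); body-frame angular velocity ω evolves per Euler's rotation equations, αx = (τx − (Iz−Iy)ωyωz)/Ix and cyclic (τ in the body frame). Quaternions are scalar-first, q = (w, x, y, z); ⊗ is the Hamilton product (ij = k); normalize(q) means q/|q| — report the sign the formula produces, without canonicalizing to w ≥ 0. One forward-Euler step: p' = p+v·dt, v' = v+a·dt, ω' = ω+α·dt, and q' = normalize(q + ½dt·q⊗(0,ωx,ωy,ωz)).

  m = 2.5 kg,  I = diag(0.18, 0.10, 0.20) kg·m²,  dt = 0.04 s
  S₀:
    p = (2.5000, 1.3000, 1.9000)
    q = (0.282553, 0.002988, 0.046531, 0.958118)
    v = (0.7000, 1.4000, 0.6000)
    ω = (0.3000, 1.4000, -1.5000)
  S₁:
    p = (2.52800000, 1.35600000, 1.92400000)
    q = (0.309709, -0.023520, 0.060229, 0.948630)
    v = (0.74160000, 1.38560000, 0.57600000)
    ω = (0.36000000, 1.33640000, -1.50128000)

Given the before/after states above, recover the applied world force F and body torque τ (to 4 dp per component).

Δv = v₁−v₀ = (0.04160000, -0.01440000, -0.02400000)
applied force F = (2.6000, -0.9000, -1.5000)
Δω = ω₁−ω₀ = (0.06000000, -0.06360000, -0.00128000)
τ = I·(Δω/dt) + ω₀×(Iω₀) = (0.0600, -0.1500, -0.0400)

F = (2.6000, -0.9000, -1.5000)
τ = (0.0600, -0.1500, -0.0400)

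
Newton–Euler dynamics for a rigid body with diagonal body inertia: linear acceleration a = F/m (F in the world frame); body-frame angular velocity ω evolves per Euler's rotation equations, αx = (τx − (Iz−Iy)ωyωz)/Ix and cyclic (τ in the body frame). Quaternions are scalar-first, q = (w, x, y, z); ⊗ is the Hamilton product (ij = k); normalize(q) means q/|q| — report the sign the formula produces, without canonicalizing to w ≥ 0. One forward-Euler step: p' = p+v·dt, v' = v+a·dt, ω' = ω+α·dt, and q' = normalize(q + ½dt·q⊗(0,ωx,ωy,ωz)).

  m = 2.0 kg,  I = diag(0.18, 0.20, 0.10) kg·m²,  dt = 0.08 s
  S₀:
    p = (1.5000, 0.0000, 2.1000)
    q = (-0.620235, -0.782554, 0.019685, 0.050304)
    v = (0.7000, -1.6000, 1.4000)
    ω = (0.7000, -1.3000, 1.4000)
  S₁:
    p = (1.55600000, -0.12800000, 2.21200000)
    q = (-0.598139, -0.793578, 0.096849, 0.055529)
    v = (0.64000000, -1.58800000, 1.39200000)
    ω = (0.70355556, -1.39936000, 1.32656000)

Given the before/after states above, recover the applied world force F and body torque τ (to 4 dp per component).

rate change Δω = (0.00355556, -0.09936000, -0.07344000)
precession coupling = (0.1820, 0.0784, -0.0182)
I·α + gyro = (0.1900, -0.1700, -0.1100)
Δv = v₁−v₀ = (-0.06000000, 0.01200000, -0.00800000)
applied force F = (-1.5000, 0.3000, -0.2000)

F = (-1.5000, 0.3000, -0.2000)
τ = (0.1900, -0.1700, -0.1100)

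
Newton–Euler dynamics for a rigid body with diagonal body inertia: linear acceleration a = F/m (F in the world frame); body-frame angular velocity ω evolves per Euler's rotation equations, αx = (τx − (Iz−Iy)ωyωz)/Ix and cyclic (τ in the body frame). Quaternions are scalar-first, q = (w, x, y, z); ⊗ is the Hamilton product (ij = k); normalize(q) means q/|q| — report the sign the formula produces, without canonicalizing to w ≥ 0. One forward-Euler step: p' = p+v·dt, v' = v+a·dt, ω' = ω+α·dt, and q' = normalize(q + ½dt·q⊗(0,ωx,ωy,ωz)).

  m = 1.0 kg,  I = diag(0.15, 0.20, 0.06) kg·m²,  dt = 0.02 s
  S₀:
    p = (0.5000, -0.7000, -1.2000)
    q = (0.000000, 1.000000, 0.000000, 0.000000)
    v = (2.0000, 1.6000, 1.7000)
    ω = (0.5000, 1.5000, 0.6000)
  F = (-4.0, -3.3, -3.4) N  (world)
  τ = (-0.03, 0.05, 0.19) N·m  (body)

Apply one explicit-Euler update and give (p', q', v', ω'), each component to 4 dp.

p' = p + v·dt = (0.5400, -0.6680, -1.1660)
v + (F/m)dt = (1.9200, 1.5340, 1.6320)
precession coupling ω×(Iω) = (-0.1260, 0.0270, 0.0375)
α = I⁻¹(τ − ω×Iω) = (0.6400, 0.1150, 2.5417)
ω + α·dt = (0.5128, 1.5023, 0.6508)
Hamilton product q⊗(0,ω) = (-0.5000000, 0.0000000, -0.6000000, 1.5000000)
q' = normalize(q + ½dt·q⊗(0,ω)) = (-0.0050, 0.9999, -0.0060, 0.0150)

p' = (0.5400, -0.6680, -1.1660)
q' = (-0.0050, 0.9999, -0.0060, 0.0150)
v' = (1.9200, 1.5340, 1.6320)
ω' = (0.5128, 1.5023, 0.6508)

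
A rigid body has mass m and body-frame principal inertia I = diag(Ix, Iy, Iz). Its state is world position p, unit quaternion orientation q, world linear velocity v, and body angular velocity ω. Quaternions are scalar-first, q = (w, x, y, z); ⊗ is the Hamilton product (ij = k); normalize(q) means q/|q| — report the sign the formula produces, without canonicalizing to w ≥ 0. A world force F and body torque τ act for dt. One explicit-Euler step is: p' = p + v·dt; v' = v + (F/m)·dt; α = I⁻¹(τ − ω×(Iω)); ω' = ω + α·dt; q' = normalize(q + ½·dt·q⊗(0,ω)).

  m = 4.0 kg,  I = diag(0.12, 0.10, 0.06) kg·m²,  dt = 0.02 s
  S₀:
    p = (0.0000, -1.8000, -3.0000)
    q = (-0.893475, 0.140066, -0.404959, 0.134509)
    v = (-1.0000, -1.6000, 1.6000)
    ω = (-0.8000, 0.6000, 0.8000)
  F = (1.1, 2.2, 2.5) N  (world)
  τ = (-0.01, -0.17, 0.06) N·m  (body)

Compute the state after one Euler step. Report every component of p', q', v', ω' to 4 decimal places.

p' = (-0.0200, -1.8320, -2.9680)
q' = (-0.8909, 0.1432, -0.4125, 0.1250)
v' = (-0.9945, -1.5890, 1.6125)
ω' = (-0.7985, 0.5737, 0.8168)

a = F/m = (0.2750, 0.5500, 0.6250)
p' = p + v·dt = (-0.0200, -1.8320, -2.9680)
new velocity v' = (-0.9945, -1.5890, 1.6125)
α = I⁻¹(τ − ω×Iω) = (0.0767, -1.3160, 0.8400)
new body rate ω' = (-0.7985, 0.5737, 0.8168)
2q̇ = q⊗(0,ω) = (0.2474210, 0.3101074, -0.7557450, -0.9547076)
q' = normalize(q + ½dt·q⊗(0,ω)) = (-0.8909, 0.1432, -0.4125, 0.1250)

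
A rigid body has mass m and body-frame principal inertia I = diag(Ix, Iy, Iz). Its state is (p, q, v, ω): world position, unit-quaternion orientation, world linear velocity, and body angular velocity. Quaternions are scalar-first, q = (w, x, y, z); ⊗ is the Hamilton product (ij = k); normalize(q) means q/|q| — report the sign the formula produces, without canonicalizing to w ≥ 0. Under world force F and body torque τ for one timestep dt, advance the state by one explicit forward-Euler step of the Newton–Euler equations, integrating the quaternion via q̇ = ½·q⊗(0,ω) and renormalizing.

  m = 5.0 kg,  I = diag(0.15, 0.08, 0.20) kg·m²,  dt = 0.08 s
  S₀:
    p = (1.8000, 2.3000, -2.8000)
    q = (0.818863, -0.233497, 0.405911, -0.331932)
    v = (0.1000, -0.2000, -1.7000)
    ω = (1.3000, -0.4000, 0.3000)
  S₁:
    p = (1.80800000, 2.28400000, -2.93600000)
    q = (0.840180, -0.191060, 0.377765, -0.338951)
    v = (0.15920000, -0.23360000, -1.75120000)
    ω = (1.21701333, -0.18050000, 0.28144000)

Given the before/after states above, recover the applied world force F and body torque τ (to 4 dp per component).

ω₁ − ω₀ = (-0.08298667, 0.21950000, -0.01856000)
applied torque τ = (-0.1700, 0.2000, -0.0100)
velocity change Δv = (0.05920000, -0.03360000, -0.05120000)
F = m·Δv/dt = (3.7000, -2.1000, -3.2000)

F = (3.7000, -2.1000, -3.2000)
τ = (-0.1700, 0.2000, -0.0100)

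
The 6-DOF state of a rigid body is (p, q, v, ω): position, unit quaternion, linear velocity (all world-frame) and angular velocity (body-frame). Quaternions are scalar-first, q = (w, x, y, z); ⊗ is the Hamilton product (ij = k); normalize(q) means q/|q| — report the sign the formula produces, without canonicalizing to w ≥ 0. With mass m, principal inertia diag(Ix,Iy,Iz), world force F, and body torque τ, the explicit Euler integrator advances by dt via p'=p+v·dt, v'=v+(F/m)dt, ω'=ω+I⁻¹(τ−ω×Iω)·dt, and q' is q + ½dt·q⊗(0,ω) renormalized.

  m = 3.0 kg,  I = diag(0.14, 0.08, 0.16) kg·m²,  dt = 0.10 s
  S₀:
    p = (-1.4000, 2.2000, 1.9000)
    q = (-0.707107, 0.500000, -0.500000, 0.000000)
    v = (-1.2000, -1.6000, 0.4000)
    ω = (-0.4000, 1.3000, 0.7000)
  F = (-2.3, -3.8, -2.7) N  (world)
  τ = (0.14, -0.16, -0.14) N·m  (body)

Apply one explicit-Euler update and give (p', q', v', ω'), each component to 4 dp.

p' = p + v·dt = (-1.5200, 2.0400, 1.9400)
new velocity v' = (-1.2767, -1.7267, 0.3100)
gyro term ω×Iω = (0.0728, 0.0056, 0.0312)
angular accel α = (0.4800, -2.0700, -1.0700)
ω' = ω + α·dt = (-0.3520, 1.0930, 0.5930)
2q̇ = q⊗(0,ω) = (0.8500000, -0.0671572, -1.2692391, -0.0449749)
updated quaternion q' = (-0.6627, 0.4952, -0.5618, -0.0022)

p' = (-1.5200, 2.0400, 1.9400)
q' = (-0.6627, 0.4952, -0.5618, -0.0022)
v' = (-1.2767, -1.7267, 0.3100)
ω' = (-0.3520, 1.0930, 0.5930)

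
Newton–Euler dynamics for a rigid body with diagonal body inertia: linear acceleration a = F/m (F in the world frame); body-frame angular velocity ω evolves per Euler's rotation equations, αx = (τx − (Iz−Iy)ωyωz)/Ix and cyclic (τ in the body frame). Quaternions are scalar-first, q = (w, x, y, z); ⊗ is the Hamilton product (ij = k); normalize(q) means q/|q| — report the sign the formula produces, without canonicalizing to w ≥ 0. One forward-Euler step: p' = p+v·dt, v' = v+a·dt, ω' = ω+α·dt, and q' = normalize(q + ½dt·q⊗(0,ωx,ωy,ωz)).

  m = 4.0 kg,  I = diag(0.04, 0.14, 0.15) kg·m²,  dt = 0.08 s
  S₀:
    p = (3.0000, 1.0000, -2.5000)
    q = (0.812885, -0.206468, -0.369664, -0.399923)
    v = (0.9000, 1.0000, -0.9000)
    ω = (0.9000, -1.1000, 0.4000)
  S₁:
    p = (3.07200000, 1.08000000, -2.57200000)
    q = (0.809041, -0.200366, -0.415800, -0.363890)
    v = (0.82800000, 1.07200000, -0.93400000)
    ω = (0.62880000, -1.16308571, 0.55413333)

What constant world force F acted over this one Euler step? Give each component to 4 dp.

v₁ − v₀ = (-0.07200000, 0.07200000, -0.03400000)
applied force F = (-3.6000, 3.6000, -1.7000)

F = (-3.6000, 3.6000, -1.7000)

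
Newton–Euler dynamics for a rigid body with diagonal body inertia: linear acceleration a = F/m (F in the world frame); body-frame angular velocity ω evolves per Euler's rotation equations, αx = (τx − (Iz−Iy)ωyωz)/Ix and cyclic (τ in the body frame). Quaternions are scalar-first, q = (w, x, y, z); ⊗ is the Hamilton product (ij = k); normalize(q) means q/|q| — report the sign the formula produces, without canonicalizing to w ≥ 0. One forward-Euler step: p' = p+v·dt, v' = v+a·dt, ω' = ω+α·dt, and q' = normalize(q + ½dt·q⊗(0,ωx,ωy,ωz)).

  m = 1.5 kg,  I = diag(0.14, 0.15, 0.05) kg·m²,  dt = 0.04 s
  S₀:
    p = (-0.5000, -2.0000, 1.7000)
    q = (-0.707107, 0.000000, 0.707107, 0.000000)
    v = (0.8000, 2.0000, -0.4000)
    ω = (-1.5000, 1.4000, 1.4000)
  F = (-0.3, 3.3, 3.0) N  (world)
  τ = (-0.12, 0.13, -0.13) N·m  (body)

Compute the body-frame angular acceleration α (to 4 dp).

ω×(Iω) gyroscopic = (-0.1960, -0.1890, -0.0210)
angular accel α = (0.5429, 2.1267, -2.1800)

α = (0.5429, 2.1267, -2.1800)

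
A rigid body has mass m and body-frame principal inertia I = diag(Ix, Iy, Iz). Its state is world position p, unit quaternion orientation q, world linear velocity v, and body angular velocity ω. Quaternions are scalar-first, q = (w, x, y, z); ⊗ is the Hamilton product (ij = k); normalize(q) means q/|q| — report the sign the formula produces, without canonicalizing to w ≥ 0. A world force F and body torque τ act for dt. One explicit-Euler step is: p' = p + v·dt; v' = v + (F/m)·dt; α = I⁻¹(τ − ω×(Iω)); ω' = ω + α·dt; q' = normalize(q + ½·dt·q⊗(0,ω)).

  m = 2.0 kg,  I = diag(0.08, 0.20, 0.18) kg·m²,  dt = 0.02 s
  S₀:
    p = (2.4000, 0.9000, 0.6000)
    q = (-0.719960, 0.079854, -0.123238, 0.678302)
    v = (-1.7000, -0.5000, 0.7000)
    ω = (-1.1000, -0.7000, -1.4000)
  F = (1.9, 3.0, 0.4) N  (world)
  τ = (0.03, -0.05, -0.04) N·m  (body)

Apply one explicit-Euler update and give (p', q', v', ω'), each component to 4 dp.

a = (0.9500, 1.5000, 0.2000)
p + v·dt = (2.3660, 0.8900, 0.6140)
v + (F/m)dt = (-1.6810, -0.4700, 0.7040)
ω×(Iω) gyroscopic = (-0.0196, -0.1540, 0.0924)
angular accel α = (0.6200, 0.5200, -0.7356)
new body rate ω' = (-1.0876, -0.6896, -1.4147)
2q̇ = q⊗(0,ω) = (0.9511956, 1.4393006, -0.1303646, 0.8164844)
updated quaternion q' = (-0.7103, 0.0942, -0.1245, 0.6863)

p' = (2.3660, 0.8900, 0.6140)
q' = (-0.7103, 0.0942, -0.1245, 0.6863)
v' = (-1.6810, -0.4700, 0.7040)
ω' = (-1.0876, -0.6896, -1.4147)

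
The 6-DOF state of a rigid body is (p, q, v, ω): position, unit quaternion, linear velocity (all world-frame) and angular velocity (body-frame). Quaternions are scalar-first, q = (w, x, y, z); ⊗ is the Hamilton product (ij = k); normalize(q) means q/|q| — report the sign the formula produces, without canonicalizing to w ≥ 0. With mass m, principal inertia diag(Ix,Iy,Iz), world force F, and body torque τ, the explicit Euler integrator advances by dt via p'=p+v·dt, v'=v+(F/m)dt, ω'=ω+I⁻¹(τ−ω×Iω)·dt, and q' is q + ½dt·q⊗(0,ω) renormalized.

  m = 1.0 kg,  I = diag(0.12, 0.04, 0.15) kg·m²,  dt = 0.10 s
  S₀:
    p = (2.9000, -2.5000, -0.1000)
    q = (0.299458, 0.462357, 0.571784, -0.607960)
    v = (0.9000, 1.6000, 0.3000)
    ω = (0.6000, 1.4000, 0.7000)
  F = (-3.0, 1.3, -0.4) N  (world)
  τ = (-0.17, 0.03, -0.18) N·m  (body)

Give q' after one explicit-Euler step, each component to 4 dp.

Hamilton product q⊗(0,ω) = (-0.6523398, 1.4310676, -0.2691847, 0.5138500)
q' = normalize(q + ½dt·q⊗(0,ω)) = (0.2659, 0.5320, 0.5564, -0.5802)

q' = (0.2659, 0.5320, 0.5564, -0.5802)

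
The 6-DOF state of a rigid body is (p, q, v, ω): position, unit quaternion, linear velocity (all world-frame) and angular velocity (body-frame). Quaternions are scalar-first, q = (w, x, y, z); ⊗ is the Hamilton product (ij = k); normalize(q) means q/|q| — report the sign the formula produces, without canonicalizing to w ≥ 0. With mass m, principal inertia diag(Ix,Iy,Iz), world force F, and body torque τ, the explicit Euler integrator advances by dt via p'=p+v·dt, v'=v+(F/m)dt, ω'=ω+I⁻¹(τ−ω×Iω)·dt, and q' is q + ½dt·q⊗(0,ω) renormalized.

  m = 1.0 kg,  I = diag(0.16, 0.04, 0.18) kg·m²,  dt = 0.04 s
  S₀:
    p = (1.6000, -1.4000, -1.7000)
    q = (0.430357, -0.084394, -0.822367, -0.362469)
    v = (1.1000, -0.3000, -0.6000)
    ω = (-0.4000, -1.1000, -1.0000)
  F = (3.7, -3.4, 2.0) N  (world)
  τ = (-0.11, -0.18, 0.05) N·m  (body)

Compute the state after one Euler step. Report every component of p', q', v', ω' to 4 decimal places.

p' = (1.6440, -1.4120, -1.7240)
q' = (0.4041, -0.0793, -0.8302, -0.3756)
v' = (1.2480, -0.4360, -0.5200)
ω' = (-0.4660, -1.2720, -0.9772)

p + v·dt = (1.6440, -1.4120, -1.7240)
new velocity v' = (1.2480, -0.4360, -0.5200)
(τ − ω×Iω)/I = (-1.6500, -4.3000, 0.5711)
ω + α·dt = (-0.4660, -1.2720, -0.9772)
q⊗(0,ω) = (-1.3008303, 0.2515083, -0.4127991, -0.6664704)
updated quaternion q' = (0.4041, -0.0793, -0.8302, -0.3756)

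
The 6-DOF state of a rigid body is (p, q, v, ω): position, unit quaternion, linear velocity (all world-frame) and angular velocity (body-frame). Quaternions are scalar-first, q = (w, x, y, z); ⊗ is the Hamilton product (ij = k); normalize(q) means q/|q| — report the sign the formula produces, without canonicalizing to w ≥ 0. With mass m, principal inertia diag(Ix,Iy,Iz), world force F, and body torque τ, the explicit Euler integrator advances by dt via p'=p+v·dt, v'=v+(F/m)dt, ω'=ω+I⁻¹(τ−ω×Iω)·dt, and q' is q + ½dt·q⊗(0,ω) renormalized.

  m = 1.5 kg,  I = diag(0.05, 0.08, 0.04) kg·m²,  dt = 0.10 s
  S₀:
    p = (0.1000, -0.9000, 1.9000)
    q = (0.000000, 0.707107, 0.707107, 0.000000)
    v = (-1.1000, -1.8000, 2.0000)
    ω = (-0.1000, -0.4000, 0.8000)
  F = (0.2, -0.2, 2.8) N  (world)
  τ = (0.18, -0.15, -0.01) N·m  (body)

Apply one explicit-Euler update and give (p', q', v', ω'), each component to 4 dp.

a = (0.1333, -0.1333, 1.8667)
p' = p + v·dt = (-0.0100, -1.0800, 2.1000)
v' = v + a·dt = (-1.0867, -1.8133, 2.1867)
α = I⁻¹(τ − ω×Iω) = (3.3440, -1.8650, -0.2800)
new body rate ω' = (0.2344, -0.5865, 0.7720)
q⊗(0,ω) = (0.3535535, 0.5656856, -0.5656856, -0.2121321)
q + ½dt·q⊗(0,ω), renormalized = (0.0177, 0.7346, 0.6781, -0.0106)

p' = (-0.0100, -1.0800, 2.1000)
q' = (0.0177, 0.7346, 0.6781, -0.0106)
v' = (-1.0867, -1.8133, 2.1867)
ω' = (0.2344, -0.5865, 0.7720)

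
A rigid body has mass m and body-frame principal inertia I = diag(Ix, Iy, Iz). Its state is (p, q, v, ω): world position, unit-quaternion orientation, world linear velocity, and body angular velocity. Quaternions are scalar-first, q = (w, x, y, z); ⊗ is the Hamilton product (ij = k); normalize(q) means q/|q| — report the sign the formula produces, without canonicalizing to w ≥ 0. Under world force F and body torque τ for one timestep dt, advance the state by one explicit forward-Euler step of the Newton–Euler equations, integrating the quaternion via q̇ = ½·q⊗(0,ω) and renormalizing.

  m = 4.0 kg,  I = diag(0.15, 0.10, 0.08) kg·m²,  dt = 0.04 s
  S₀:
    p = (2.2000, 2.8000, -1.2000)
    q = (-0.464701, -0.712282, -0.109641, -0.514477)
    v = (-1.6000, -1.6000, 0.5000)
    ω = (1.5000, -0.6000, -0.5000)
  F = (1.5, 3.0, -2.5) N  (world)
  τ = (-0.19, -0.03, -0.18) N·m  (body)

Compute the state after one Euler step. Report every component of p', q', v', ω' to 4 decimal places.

p' = (2.1360, 2.7360, -1.1800)
q' = (-0.4495, -0.7309, -0.1265, -0.4977)
v' = (-1.5850, -1.5700, 0.4750)
ω' = (1.4509, -0.5910, -0.6125)

a = (0.3750, 0.7500, -0.6250)
p' = p + v·dt = (2.1360, 2.7360, -1.1800)
v + (F/m)dt = (-1.5850, -1.5700, 0.4750)
gyro term ω×Iω = (-0.0060, -0.0525, 0.0450)
angular accel α = (-1.2267, 0.2250, -2.8125)
ω' = ω + α·dt = (1.4509, -0.5910, -0.6125)
Hamilton product q⊗(0,ω) = (0.7453999, -0.9509172, -0.8490359, 0.8241812)
q + ½dt·q⊗(0,ω), renormalized = (-0.4495, -0.7309, -0.1265, -0.4977)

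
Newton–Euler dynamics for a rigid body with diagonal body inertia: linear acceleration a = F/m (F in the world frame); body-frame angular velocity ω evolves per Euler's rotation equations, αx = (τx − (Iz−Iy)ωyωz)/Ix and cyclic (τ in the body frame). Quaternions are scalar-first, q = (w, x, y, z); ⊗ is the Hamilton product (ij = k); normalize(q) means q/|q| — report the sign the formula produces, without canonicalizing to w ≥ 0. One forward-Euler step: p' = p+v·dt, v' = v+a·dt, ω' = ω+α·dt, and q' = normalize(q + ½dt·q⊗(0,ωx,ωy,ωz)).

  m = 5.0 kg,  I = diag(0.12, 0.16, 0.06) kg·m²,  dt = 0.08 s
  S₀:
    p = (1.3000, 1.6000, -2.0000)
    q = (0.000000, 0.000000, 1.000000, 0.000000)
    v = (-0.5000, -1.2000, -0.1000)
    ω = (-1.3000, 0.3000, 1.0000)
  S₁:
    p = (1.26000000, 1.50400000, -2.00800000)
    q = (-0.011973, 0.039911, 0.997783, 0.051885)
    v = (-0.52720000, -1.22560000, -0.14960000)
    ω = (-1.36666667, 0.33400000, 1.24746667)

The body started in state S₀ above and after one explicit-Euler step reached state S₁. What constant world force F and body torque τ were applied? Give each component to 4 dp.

F = (-1.7000, -1.6000, -3.1000)
τ = (-0.1300, -0.0100, 0.1700)

ω₁ − ω₀ = (-0.06666667, 0.03400000, 0.24746667)
I·α + gyro = (-0.1300, -0.0100, 0.1700)
v₁ − v₀ = (-0.02720000, -0.02560000, -0.04960000)
F = m·Δv/dt = (-1.7000, -1.6000, -3.1000)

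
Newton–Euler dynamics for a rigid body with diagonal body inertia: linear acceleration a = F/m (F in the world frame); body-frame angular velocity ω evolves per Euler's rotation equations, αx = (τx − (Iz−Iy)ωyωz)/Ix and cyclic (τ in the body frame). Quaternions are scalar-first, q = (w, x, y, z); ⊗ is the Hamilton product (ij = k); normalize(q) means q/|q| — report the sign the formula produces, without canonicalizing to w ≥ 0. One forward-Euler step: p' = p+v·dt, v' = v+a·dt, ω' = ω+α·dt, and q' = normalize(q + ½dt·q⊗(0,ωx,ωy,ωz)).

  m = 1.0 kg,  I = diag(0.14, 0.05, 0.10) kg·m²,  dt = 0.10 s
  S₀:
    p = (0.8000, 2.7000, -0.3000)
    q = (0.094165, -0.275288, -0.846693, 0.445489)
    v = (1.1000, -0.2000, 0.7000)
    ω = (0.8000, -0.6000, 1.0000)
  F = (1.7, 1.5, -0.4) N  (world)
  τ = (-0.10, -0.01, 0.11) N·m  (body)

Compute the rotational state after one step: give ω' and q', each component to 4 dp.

ω' = (0.7500, -0.6840, 1.0668)
q' = (0.0574, -0.2997, -0.8159, 0.4911)

(τ − ω×Iω)/I = (-0.5000, -0.8400, 0.6680)
new body rate ω' = (0.7500, -0.6840, 1.0668)
q⊗(0,ω) = (-0.7332744, -0.5040676, 0.5751802, 0.9366922)
updated quaternion q' = (0.0574, -0.2997, -0.8159, 0.4911)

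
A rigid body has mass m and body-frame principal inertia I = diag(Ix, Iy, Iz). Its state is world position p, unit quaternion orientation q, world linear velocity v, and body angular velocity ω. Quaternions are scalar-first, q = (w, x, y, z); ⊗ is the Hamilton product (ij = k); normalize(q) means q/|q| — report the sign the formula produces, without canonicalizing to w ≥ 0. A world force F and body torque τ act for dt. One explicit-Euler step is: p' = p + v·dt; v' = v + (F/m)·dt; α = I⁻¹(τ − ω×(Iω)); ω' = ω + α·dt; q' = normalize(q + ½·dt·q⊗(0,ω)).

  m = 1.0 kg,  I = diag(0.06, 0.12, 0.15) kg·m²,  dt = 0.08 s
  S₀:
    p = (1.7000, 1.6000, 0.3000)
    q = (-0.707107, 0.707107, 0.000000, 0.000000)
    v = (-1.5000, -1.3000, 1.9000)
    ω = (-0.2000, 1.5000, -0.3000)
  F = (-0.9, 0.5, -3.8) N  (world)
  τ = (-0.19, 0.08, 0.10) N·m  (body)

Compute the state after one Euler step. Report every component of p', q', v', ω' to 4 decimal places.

α = I⁻¹(τ − ω×Iω) = (-2.9417, 0.7117, 0.7867)
ω + α·dt = (-0.4353, 1.5569, -0.2371)
Hamilton product q⊗(0,ω) = (0.1414214, 0.1414214, -0.8485284, 1.2727926)
updated quaternion q' = (-0.7001, 0.7114, -0.0339, 0.0508)
a = F/m = (-0.9000, 0.5000, -3.8000)
p + v·dt = (1.5800, 1.4960, 0.4520)
v' = v + a·dt = (-1.5720, -1.2600, 1.5960)

p' = (1.5800, 1.4960, 0.4520)
q' = (-0.7001, 0.7114, -0.0339, 0.0508)
v' = (-1.5720, -1.2600, 1.5960)
ω' = (-0.4353, 1.5569, -0.2371)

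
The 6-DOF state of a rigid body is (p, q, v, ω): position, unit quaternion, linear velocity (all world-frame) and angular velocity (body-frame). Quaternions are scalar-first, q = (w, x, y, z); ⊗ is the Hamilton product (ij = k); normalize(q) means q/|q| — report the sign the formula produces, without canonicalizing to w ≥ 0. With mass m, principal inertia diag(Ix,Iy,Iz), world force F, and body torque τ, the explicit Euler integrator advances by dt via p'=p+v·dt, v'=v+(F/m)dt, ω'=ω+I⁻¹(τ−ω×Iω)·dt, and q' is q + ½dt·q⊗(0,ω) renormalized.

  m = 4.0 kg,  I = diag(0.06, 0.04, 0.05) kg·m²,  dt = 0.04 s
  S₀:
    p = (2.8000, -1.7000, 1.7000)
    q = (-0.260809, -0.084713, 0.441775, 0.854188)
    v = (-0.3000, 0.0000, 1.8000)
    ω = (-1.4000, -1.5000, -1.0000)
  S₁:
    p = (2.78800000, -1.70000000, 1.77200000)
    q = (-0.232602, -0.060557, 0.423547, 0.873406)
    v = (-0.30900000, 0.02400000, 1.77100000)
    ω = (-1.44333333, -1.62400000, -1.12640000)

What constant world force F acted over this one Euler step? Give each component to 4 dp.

F = (-0.9000, 2.4000, -2.9000)

velocity change Δv = (-0.00900000, 0.02400000, -0.02900000)
F = m·Δv/dt = (-0.9000, 2.4000, -2.9000)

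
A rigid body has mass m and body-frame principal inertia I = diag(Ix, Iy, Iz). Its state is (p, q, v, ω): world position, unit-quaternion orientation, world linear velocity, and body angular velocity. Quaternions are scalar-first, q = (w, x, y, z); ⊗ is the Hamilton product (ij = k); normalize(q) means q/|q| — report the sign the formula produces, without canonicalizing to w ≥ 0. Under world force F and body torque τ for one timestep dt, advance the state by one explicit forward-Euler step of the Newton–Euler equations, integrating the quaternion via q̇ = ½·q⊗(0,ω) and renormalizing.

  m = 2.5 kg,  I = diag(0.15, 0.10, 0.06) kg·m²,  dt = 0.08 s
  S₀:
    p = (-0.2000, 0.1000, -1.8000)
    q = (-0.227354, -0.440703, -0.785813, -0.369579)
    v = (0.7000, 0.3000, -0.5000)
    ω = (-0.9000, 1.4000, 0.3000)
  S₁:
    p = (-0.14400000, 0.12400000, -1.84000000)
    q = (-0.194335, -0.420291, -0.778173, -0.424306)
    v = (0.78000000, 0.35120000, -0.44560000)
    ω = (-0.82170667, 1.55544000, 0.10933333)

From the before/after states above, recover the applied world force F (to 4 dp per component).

v₁ − v₀ = (0.08000000, 0.05120000, 0.05440000)
m·(v₁−v₀)/dt = (2.5000, 1.6000, 1.7000)

F = (2.5000, 1.6000, 1.7000)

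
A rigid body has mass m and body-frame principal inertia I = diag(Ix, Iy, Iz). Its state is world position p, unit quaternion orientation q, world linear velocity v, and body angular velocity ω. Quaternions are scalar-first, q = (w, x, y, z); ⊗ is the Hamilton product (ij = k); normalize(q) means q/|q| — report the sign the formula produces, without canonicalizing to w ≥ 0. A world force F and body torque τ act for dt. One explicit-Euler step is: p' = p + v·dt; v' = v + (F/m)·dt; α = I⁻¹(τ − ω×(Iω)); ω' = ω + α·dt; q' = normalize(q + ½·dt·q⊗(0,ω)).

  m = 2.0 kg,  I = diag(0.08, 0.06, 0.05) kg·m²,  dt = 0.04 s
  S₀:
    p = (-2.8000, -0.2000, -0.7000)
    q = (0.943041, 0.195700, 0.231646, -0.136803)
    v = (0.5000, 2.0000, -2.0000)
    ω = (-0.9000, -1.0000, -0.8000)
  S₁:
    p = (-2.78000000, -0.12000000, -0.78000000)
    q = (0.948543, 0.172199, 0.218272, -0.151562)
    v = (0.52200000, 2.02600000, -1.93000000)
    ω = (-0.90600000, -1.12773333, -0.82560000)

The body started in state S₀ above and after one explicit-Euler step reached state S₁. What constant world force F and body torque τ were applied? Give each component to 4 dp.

velocity change Δv = (0.02200000, 0.02600000, 0.07000000)
m·(v₁−v₀)/dt = (1.1000, 1.3000, 3.5000)
rate change Δω = (-0.00600000, -0.12773333, -0.02560000)
applied torque τ = (-0.0200, -0.1700, -0.0500)

F = (1.1000, 1.3000, 3.5000)
τ = (-0.0200, -0.1700, -0.0500)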